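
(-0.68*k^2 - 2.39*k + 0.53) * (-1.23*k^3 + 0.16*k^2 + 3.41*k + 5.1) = 0.8364*k^5 + 2.8309*k^4 - 3.3531*k^3 - 11.5331*k^2 - 10.3817*k + 2.703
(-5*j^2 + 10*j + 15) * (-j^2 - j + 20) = 5*j^4 - 5*j^3 - 125*j^2 + 185*j + 300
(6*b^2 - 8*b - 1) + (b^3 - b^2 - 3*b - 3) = b^3 + 5*b^2 - 11*b - 4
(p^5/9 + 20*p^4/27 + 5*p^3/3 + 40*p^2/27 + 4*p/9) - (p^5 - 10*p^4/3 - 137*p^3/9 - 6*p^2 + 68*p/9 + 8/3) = -8*p^5/9 + 110*p^4/27 + 152*p^3/9 + 202*p^2/27 - 64*p/9 - 8/3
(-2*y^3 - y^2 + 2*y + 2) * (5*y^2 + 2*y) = -10*y^5 - 9*y^4 + 8*y^3 + 14*y^2 + 4*y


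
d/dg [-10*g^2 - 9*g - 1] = -20*g - 9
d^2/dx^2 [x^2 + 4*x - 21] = 2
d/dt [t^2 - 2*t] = 2*t - 2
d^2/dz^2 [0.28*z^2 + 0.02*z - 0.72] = 0.560000000000000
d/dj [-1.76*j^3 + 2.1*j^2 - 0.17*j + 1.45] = -5.28*j^2 + 4.2*j - 0.17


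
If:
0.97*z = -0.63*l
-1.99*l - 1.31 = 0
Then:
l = -0.66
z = 0.43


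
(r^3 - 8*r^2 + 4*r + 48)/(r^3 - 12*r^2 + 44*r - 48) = (r + 2)/(r - 2)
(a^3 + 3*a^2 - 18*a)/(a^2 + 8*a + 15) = a*(a^2 + 3*a - 18)/(a^2 + 8*a + 15)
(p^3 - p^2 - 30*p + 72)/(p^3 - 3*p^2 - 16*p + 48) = (p + 6)/(p + 4)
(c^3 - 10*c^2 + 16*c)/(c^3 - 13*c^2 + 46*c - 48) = c/(c - 3)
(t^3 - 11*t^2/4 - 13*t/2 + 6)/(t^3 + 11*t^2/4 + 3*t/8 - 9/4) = 2*(t - 4)/(2*t + 3)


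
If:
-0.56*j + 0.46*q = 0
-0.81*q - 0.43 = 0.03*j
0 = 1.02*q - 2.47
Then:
No Solution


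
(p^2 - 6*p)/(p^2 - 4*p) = (p - 6)/(p - 4)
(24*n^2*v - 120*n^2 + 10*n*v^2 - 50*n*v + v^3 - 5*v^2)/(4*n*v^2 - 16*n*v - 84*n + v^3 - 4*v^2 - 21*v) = (6*n*v - 30*n + v^2 - 5*v)/(v^2 - 4*v - 21)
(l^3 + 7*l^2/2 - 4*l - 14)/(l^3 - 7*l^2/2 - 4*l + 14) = (2*l + 7)/(2*l - 7)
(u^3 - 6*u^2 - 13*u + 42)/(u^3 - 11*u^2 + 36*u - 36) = (u^2 - 4*u - 21)/(u^2 - 9*u + 18)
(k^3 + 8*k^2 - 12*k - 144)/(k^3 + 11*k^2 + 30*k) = (k^2 + 2*k - 24)/(k*(k + 5))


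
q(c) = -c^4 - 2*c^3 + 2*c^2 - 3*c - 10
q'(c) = -4*c^3 - 6*c^2 + 4*c - 3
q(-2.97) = -8.86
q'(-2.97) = 36.99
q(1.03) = -14.28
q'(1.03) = -9.62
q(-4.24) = -132.07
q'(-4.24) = 177.07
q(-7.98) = -2897.55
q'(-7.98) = 1615.68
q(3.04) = -142.23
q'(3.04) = -158.67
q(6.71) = -2571.47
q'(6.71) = -1454.75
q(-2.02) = 4.06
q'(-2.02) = -2.59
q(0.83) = -12.73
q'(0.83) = -6.10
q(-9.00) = -4924.00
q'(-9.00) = 2391.00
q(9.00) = -7894.00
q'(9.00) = -3369.00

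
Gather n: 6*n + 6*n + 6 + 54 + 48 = 12*n + 108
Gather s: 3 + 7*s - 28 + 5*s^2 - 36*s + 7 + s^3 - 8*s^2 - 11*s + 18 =s^3 - 3*s^2 - 40*s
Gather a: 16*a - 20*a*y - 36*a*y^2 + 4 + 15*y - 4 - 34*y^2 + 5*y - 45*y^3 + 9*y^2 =a*(-36*y^2 - 20*y + 16) - 45*y^3 - 25*y^2 + 20*y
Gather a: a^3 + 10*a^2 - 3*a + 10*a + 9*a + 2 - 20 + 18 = a^3 + 10*a^2 + 16*a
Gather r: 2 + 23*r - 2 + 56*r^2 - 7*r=56*r^2 + 16*r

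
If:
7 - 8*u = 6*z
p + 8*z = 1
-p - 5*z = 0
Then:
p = -5/3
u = 5/8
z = 1/3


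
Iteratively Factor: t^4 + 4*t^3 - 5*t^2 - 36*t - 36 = (t + 3)*(t^3 + t^2 - 8*t - 12) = (t + 2)*(t + 3)*(t^2 - t - 6) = (t - 3)*(t + 2)*(t + 3)*(t + 2)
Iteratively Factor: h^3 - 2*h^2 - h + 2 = (h - 1)*(h^2 - h - 2) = (h - 2)*(h - 1)*(h + 1)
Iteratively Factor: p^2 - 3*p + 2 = (p - 2)*(p - 1)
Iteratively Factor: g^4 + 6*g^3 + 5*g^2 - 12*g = (g - 1)*(g^3 + 7*g^2 + 12*g) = (g - 1)*(g + 3)*(g^2 + 4*g) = g*(g - 1)*(g + 3)*(g + 4)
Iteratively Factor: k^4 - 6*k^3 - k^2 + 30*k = (k - 5)*(k^3 - k^2 - 6*k) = k*(k - 5)*(k^2 - k - 6) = k*(k - 5)*(k - 3)*(k + 2)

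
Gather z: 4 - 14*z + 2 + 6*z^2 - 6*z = 6*z^2 - 20*z + 6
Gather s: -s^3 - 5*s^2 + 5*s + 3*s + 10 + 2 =-s^3 - 5*s^2 + 8*s + 12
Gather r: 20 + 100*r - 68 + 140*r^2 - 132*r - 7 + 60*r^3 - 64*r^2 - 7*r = 60*r^3 + 76*r^2 - 39*r - 55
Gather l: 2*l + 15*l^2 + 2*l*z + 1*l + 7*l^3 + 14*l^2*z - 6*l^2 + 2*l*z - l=7*l^3 + l^2*(14*z + 9) + l*(4*z + 2)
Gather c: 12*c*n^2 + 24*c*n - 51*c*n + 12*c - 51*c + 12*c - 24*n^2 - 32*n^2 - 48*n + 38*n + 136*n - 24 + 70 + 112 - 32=c*(12*n^2 - 27*n - 27) - 56*n^2 + 126*n + 126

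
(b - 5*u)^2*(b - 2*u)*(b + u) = b^4 - 11*b^3*u + 33*b^2*u^2 - 5*b*u^3 - 50*u^4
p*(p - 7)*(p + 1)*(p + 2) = p^4 - 4*p^3 - 19*p^2 - 14*p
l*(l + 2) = l^2 + 2*l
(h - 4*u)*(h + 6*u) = h^2 + 2*h*u - 24*u^2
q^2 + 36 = (q - 6*I)*(q + 6*I)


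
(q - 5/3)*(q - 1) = q^2 - 8*q/3 + 5/3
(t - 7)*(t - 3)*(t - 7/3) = t^3 - 37*t^2/3 + 133*t/3 - 49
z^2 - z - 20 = (z - 5)*(z + 4)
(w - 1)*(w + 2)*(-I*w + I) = -I*w^3 + 3*I*w - 2*I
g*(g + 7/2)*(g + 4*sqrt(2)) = g^3 + 7*g^2/2 + 4*sqrt(2)*g^2 + 14*sqrt(2)*g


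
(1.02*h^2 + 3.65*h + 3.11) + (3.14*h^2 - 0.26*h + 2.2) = 4.16*h^2 + 3.39*h + 5.31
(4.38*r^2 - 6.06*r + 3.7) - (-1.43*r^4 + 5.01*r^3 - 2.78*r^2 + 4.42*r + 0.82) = 1.43*r^4 - 5.01*r^3 + 7.16*r^2 - 10.48*r + 2.88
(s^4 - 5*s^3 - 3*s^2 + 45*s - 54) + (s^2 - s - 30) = s^4 - 5*s^3 - 2*s^2 + 44*s - 84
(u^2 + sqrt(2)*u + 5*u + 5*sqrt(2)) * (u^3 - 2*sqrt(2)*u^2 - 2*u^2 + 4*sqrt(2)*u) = u^5 - sqrt(2)*u^4 + 3*u^4 - 14*u^3 - 3*sqrt(2)*u^3 - 12*u^2 + 10*sqrt(2)*u^2 + 40*u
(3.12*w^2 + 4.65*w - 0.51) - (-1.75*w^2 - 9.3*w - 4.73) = 4.87*w^2 + 13.95*w + 4.22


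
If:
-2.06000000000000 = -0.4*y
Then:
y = 5.15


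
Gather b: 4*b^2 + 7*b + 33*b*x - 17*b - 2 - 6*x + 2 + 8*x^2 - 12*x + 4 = 4*b^2 + b*(33*x - 10) + 8*x^2 - 18*x + 4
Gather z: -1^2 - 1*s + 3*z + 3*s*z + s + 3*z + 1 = z*(3*s + 6)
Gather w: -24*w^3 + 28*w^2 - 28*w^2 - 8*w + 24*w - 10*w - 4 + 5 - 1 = -24*w^3 + 6*w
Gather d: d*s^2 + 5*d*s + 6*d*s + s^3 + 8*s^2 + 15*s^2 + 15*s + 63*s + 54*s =d*(s^2 + 11*s) + s^3 + 23*s^2 + 132*s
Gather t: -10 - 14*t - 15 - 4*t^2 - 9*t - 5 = -4*t^2 - 23*t - 30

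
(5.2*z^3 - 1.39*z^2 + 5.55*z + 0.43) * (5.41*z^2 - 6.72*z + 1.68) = 28.132*z^5 - 42.4639*z^4 + 48.1023*z^3 - 37.3049*z^2 + 6.4344*z + 0.7224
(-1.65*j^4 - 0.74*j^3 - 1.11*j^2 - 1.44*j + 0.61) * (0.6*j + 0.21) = -0.99*j^5 - 0.7905*j^4 - 0.8214*j^3 - 1.0971*j^2 + 0.0636*j + 0.1281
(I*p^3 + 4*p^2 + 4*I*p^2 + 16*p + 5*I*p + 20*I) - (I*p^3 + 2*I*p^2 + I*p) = 4*p^2 + 2*I*p^2 + 16*p + 4*I*p + 20*I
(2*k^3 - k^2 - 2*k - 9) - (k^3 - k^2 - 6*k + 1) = k^3 + 4*k - 10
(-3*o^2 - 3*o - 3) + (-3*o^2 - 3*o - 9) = -6*o^2 - 6*o - 12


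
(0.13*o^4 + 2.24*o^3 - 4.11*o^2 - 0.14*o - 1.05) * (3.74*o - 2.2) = 0.4862*o^5 + 8.0916*o^4 - 20.2994*o^3 + 8.5184*o^2 - 3.619*o + 2.31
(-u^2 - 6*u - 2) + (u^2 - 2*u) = -8*u - 2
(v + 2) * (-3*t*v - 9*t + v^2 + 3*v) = -3*t*v^2 - 15*t*v - 18*t + v^3 + 5*v^2 + 6*v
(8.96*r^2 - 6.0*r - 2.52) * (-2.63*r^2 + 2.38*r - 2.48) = -23.5648*r^4 + 37.1048*r^3 - 29.8732*r^2 + 8.8824*r + 6.2496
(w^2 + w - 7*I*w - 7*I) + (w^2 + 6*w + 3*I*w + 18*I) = 2*w^2 + 7*w - 4*I*w + 11*I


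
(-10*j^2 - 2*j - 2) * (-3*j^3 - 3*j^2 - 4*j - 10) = 30*j^5 + 36*j^4 + 52*j^3 + 114*j^2 + 28*j + 20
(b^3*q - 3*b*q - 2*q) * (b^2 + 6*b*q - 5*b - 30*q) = b^5*q + 6*b^4*q^2 - 5*b^4*q - 30*b^3*q^2 - 3*b^3*q - 18*b^2*q^2 + 13*b^2*q + 78*b*q^2 + 10*b*q + 60*q^2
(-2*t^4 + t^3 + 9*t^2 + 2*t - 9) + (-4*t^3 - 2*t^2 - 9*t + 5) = -2*t^4 - 3*t^3 + 7*t^2 - 7*t - 4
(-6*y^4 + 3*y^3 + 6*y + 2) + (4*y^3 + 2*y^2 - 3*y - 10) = -6*y^4 + 7*y^3 + 2*y^2 + 3*y - 8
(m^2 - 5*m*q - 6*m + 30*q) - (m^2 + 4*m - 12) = -5*m*q - 10*m + 30*q + 12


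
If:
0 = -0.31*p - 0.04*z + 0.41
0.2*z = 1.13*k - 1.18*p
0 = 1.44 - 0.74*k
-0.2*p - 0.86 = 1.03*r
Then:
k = 1.95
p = -0.40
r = -0.76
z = 13.37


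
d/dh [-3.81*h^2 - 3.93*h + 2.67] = -7.62*h - 3.93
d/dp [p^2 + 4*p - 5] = 2*p + 4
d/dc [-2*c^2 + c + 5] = 1 - 4*c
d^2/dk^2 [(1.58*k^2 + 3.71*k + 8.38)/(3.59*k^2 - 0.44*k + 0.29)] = (100.621238*k^3 + 638.14404*k^2 - 102.597174*k - 12.991552)/(46.268279*k^6 - 17.012292*k^5 + 13.297719*k^4 - 2.833688*k^3 + 1.074189*k^2 - 0.111012*k + 0.024389)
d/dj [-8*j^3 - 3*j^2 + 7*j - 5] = -24*j^2 - 6*j + 7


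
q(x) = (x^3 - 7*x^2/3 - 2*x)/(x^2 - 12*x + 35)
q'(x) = (12 - 2*x)*(x^3 - 7*x^2/3 - 2*x)/(x^2 - 12*x + 35)^2 + (3*x^2 - 14*x/3 - 2)/(x^2 - 12*x + 35)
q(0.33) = -0.03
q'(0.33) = -0.11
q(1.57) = -0.27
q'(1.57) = -0.23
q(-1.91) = -0.19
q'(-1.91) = 0.24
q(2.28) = -0.38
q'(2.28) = 0.01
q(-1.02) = -0.03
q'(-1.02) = 0.11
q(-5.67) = -1.82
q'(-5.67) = 0.58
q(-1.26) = -0.06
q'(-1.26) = 0.15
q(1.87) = -0.33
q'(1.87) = -0.19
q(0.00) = 0.00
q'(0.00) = -0.06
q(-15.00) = -8.80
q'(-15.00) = 0.85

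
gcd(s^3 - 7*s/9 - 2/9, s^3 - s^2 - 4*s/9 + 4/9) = s^2 - s/3 - 2/3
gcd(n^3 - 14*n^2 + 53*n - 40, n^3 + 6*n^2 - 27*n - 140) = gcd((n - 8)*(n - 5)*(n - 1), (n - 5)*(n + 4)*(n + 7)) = n - 5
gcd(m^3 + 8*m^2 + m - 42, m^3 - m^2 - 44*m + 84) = m^2 + 5*m - 14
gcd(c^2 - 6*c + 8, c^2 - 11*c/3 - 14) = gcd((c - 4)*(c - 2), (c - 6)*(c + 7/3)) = 1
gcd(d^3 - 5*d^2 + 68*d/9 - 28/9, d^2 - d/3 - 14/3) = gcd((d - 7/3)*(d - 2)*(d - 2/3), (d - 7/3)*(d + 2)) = d - 7/3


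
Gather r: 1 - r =1 - r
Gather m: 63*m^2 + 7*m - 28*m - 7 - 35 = 63*m^2 - 21*m - 42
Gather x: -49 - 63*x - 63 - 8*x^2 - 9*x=-8*x^2 - 72*x - 112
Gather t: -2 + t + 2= t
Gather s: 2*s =2*s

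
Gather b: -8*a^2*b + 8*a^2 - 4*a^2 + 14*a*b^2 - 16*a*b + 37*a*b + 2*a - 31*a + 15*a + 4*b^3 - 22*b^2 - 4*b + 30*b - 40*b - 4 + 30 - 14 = 4*a^2 - 14*a + 4*b^3 + b^2*(14*a - 22) + b*(-8*a^2 + 21*a - 14) + 12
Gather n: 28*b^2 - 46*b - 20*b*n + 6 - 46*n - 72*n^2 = 28*b^2 - 46*b - 72*n^2 + n*(-20*b - 46) + 6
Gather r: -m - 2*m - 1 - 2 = -3*m - 3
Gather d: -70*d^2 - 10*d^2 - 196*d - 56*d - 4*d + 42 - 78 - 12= -80*d^2 - 256*d - 48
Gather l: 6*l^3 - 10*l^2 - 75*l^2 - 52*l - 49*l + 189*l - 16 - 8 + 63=6*l^3 - 85*l^2 + 88*l + 39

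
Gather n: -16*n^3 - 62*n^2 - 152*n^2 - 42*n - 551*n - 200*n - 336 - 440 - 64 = -16*n^3 - 214*n^2 - 793*n - 840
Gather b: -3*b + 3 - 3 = -3*b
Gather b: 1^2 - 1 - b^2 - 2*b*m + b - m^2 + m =-b^2 + b*(1 - 2*m) - m^2 + m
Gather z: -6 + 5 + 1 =0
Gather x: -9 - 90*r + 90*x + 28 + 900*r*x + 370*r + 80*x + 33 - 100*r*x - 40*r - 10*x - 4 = 240*r + x*(800*r + 160) + 48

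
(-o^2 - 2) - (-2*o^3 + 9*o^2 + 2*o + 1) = 2*o^3 - 10*o^2 - 2*o - 3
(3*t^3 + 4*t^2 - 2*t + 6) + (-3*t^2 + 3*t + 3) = 3*t^3 + t^2 + t + 9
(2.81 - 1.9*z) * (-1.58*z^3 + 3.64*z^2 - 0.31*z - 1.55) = 3.002*z^4 - 11.3558*z^3 + 10.8174*z^2 + 2.0739*z - 4.3555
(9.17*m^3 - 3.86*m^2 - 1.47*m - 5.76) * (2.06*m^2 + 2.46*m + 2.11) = 18.8902*m^5 + 14.6066*m^4 + 6.8249*m^3 - 23.6264*m^2 - 17.2713*m - 12.1536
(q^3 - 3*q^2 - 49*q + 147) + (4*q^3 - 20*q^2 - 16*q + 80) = 5*q^3 - 23*q^2 - 65*q + 227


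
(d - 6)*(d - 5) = d^2 - 11*d + 30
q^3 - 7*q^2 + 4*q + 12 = (q - 6)*(q - 2)*(q + 1)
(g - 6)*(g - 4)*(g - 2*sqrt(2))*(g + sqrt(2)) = g^4 - 10*g^3 - sqrt(2)*g^3 + 10*sqrt(2)*g^2 + 20*g^2 - 24*sqrt(2)*g + 40*g - 96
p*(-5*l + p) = -5*l*p + p^2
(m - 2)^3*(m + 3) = m^4 - 3*m^3 - 6*m^2 + 28*m - 24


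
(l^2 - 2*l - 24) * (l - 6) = l^3 - 8*l^2 - 12*l + 144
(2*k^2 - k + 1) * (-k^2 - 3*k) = -2*k^4 - 5*k^3 + 2*k^2 - 3*k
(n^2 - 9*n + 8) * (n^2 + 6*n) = n^4 - 3*n^3 - 46*n^2 + 48*n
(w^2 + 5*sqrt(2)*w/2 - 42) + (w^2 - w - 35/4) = 2*w^2 - w + 5*sqrt(2)*w/2 - 203/4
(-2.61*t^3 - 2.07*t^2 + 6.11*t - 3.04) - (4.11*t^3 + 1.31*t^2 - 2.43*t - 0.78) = -6.72*t^3 - 3.38*t^2 + 8.54*t - 2.26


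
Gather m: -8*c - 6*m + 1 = -8*c - 6*m + 1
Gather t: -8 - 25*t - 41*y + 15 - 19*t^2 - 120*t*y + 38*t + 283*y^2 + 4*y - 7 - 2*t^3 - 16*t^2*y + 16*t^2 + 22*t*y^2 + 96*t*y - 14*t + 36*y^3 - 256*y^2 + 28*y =-2*t^3 + t^2*(-16*y - 3) + t*(22*y^2 - 24*y - 1) + 36*y^3 + 27*y^2 - 9*y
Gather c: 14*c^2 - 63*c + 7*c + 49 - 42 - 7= 14*c^2 - 56*c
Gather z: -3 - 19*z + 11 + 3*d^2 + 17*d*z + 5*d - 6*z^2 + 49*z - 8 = 3*d^2 + 5*d - 6*z^2 + z*(17*d + 30)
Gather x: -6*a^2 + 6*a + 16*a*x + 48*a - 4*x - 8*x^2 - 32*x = -6*a^2 + 54*a - 8*x^2 + x*(16*a - 36)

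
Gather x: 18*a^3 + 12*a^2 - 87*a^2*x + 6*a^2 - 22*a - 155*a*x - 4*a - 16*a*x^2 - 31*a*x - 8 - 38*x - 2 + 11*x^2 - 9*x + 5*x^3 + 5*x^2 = 18*a^3 + 18*a^2 - 26*a + 5*x^3 + x^2*(16 - 16*a) + x*(-87*a^2 - 186*a - 47) - 10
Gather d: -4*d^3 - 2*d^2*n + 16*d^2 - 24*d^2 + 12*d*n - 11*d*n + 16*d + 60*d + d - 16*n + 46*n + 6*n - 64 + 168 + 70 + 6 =-4*d^3 + d^2*(-2*n - 8) + d*(n + 77) + 36*n + 180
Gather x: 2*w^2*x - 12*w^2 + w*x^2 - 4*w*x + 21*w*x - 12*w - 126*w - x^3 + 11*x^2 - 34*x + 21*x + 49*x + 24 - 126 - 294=-12*w^2 - 138*w - x^3 + x^2*(w + 11) + x*(2*w^2 + 17*w + 36) - 396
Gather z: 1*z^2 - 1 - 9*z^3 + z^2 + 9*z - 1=-9*z^3 + 2*z^2 + 9*z - 2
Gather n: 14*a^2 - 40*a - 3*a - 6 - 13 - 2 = 14*a^2 - 43*a - 21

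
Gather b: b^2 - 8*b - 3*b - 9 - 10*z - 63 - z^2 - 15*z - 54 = b^2 - 11*b - z^2 - 25*z - 126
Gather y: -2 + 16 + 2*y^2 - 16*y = 2*y^2 - 16*y + 14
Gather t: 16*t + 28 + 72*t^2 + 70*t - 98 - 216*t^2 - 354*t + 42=-144*t^2 - 268*t - 28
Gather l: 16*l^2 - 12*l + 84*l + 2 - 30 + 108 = 16*l^2 + 72*l + 80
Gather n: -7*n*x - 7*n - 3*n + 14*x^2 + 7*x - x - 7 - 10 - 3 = n*(-7*x - 10) + 14*x^2 + 6*x - 20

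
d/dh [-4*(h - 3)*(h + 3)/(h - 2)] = 4*(-h^2 + 4*h - 9)/(h^2 - 4*h + 4)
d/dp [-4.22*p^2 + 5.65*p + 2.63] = 5.65 - 8.44*p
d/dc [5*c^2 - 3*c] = 10*c - 3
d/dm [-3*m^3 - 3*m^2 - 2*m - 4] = -9*m^2 - 6*m - 2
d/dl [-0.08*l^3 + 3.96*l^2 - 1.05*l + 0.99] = -0.24*l^2 + 7.92*l - 1.05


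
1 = 1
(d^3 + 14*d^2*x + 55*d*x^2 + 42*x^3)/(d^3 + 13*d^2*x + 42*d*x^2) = (d + x)/d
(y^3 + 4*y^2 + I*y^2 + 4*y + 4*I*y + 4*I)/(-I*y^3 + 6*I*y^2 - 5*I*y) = (I*y^3 + y^2*(-1 + 4*I) + 4*y*(-1 + I) - 4)/(y*(y^2 - 6*y + 5))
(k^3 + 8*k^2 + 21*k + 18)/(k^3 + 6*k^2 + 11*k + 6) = (k + 3)/(k + 1)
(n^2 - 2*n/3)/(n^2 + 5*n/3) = (3*n - 2)/(3*n + 5)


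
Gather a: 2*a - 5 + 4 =2*a - 1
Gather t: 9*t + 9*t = 18*t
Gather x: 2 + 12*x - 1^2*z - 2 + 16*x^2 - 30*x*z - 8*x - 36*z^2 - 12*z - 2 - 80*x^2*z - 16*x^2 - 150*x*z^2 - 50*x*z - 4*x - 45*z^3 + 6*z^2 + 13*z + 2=-80*x^2*z + x*(-150*z^2 - 80*z) - 45*z^3 - 30*z^2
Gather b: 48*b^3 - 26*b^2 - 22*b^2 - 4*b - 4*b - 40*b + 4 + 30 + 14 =48*b^3 - 48*b^2 - 48*b + 48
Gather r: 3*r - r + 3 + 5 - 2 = 2*r + 6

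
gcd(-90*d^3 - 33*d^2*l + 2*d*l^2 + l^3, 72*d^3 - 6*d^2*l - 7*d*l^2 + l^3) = 18*d^2 + 3*d*l - l^2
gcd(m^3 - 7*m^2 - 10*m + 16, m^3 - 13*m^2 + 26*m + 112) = m^2 - 6*m - 16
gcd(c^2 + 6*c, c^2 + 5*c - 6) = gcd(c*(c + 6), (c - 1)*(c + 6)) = c + 6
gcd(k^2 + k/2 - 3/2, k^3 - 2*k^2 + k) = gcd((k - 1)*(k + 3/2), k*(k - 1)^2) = k - 1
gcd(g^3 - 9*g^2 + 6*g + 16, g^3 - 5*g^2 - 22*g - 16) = g^2 - 7*g - 8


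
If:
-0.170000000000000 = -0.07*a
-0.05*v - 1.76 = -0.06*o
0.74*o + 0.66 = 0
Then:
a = 2.43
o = -0.89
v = -36.27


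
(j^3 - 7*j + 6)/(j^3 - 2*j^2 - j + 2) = (j + 3)/(j + 1)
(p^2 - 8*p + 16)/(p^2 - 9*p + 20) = (p - 4)/(p - 5)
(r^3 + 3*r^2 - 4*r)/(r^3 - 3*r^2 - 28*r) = (r - 1)/(r - 7)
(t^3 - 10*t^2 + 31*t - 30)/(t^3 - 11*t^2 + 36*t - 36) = (t - 5)/(t - 6)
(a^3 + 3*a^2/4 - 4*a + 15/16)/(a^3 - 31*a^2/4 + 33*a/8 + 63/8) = (8*a^2 + 18*a - 5)/(2*(4*a^2 - 25*a - 21))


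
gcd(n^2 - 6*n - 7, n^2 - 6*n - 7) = n^2 - 6*n - 7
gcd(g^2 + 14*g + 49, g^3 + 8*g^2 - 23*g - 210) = g + 7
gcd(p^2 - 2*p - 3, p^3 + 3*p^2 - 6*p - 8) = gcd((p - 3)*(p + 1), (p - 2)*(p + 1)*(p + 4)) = p + 1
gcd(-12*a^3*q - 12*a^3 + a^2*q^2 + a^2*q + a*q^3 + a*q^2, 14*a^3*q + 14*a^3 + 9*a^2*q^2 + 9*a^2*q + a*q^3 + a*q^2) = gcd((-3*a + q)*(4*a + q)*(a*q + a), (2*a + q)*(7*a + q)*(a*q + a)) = a*q + a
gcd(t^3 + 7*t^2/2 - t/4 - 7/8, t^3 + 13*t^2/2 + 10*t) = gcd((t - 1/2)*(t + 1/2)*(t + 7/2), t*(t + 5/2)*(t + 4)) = 1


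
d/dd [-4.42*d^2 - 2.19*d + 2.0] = -8.84*d - 2.19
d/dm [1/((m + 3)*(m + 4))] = (-2*m - 7)/(m^4 + 14*m^3 + 73*m^2 + 168*m + 144)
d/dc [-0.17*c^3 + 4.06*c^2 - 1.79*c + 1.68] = -0.51*c^2 + 8.12*c - 1.79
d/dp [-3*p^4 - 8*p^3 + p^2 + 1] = 2*p*(-6*p^2 - 12*p + 1)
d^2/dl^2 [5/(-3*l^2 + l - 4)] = 10*(9*l^2 - 3*l - (6*l - 1)^2 + 12)/(3*l^2 - l + 4)^3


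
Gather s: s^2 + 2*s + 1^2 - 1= s^2 + 2*s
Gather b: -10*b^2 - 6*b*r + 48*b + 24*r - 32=-10*b^2 + b*(48 - 6*r) + 24*r - 32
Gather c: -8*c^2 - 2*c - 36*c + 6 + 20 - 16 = -8*c^2 - 38*c + 10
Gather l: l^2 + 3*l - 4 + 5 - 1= l^2 + 3*l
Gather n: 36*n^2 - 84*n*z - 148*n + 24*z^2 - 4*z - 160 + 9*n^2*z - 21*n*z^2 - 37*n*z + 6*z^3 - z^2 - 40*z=n^2*(9*z + 36) + n*(-21*z^2 - 121*z - 148) + 6*z^3 + 23*z^2 - 44*z - 160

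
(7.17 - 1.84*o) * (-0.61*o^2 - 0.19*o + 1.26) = 1.1224*o^3 - 4.0241*o^2 - 3.6807*o + 9.0342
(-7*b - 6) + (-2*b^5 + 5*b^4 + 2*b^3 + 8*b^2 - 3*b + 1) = -2*b^5 + 5*b^4 + 2*b^3 + 8*b^2 - 10*b - 5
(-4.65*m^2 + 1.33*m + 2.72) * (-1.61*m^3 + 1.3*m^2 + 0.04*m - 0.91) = 7.4865*m^5 - 8.1863*m^4 - 2.8362*m^3 + 7.8207*m^2 - 1.1015*m - 2.4752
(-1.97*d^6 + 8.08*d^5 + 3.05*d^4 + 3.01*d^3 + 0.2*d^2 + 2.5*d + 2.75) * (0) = 0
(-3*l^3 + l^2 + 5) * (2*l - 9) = -6*l^4 + 29*l^3 - 9*l^2 + 10*l - 45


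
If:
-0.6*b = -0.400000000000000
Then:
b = 0.67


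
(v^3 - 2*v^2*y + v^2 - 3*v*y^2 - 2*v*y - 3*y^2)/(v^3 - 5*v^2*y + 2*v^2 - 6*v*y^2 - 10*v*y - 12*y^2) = (-v^2 + 3*v*y - v + 3*y)/(-v^2 + 6*v*y - 2*v + 12*y)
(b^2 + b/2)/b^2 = (b + 1/2)/b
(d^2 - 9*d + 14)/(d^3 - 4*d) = (d - 7)/(d*(d + 2))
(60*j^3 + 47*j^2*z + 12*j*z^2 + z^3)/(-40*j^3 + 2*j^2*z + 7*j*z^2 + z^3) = (3*j + z)/(-2*j + z)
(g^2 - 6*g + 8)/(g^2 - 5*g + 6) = (g - 4)/(g - 3)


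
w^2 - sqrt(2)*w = w*(w - sqrt(2))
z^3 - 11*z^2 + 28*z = z*(z - 7)*(z - 4)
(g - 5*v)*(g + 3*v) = g^2 - 2*g*v - 15*v^2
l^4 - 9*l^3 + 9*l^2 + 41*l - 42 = (l - 7)*(l - 3)*(l - 1)*(l + 2)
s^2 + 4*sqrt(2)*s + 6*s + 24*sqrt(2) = (s + 6)*(s + 4*sqrt(2))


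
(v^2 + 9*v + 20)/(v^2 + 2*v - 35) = (v^2 + 9*v + 20)/(v^2 + 2*v - 35)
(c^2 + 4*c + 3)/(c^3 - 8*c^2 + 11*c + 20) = (c + 3)/(c^2 - 9*c + 20)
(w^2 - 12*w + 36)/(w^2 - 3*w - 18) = (w - 6)/(w + 3)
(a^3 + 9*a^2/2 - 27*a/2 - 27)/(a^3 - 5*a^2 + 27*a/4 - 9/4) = 2*(2*a^2 + 15*a + 18)/(4*a^2 - 8*a + 3)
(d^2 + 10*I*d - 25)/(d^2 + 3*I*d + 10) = (d + 5*I)/(d - 2*I)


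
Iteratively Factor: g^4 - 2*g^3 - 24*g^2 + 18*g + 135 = (g - 5)*(g^3 + 3*g^2 - 9*g - 27) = (g - 5)*(g - 3)*(g^2 + 6*g + 9) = (g - 5)*(g - 3)*(g + 3)*(g + 3)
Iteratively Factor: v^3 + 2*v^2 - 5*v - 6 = (v - 2)*(v^2 + 4*v + 3) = (v - 2)*(v + 3)*(v + 1)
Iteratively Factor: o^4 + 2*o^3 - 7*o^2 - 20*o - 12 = (o + 2)*(o^3 - 7*o - 6) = (o + 1)*(o + 2)*(o^2 - o - 6) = (o + 1)*(o + 2)^2*(o - 3)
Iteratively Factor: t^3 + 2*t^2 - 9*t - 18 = (t + 3)*(t^2 - t - 6) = (t + 2)*(t + 3)*(t - 3)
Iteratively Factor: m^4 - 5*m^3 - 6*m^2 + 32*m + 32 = (m - 4)*(m^3 - m^2 - 10*m - 8) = (m - 4)*(m + 2)*(m^2 - 3*m - 4) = (m - 4)*(m + 1)*(m + 2)*(m - 4)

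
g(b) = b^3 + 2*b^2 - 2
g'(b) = 3*b^2 + 4*b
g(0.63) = -0.96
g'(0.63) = 3.71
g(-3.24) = -15.02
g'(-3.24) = 18.53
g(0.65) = -0.88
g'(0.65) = 3.87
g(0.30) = -1.79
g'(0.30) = 1.47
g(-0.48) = -1.65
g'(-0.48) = -1.23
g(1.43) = 5.01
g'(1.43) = 11.85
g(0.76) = -0.41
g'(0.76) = 4.77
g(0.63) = -0.96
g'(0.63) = 3.71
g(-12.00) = -1442.00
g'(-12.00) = 384.00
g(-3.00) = -11.00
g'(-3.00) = 15.00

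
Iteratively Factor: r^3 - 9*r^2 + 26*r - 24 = (r - 4)*(r^2 - 5*r + 6) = (r - 4)*(r - 3)*(r - 2)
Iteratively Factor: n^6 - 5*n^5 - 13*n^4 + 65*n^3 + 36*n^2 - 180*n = (n + 2)*(n^5 - 7*n^4 + n^3 + 63*n^2 - 90*n) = (n + 2)*(n + 3)*(n^4 - 10*n^3 + 31*n^2 - 30*n) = n*(n + 2)*(n + 3)*(n^3 - 10*n^2 + 31*n - 30) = n*(n - 5)*(n + 2)*(n + 3)*(n^2 - 5*n + 6) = n*(n - 5)*(n - 3)*(n + 2)*(n + 3)*(n - 2)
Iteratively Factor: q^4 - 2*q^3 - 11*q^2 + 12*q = (q - 1)*(q^3 - q^2 - 12*q) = (q - 1)*(q + 3)*(q^2 - 4*q) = (q - 4)*(q - 1)*(q + 3)*(q)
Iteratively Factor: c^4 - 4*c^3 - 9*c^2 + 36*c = (c)*(c^3 - 4*c^2 - 9*c + 36) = c*(c + 3)*(c^2 - 7*c + 12) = c*(c - 3)*(c + 3)*(c - 4)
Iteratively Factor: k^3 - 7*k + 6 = (k - 1)*(k^2 + k - 6) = (k - 1)*(k + 3)*(k - 2)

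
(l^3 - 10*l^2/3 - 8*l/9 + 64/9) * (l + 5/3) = l^4 - 5*l^3/3 - 58*l^2/9 + 152*l/27 + 320/27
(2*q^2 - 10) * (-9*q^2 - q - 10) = -18*q^4 - 2*q^3 + 70*q^2 + 10*q + 100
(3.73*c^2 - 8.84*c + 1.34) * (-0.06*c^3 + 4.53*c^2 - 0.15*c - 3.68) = -0.2238*c^5 + 17.4273*c^4 - 40.6851*c^3 - 6.3302*c^2 + 32.3302*c - 4.9312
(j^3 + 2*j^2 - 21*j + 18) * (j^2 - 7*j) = j^5 - 5*j^4 - 35*j^3 + 165*j^2 - 126*j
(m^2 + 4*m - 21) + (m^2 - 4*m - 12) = 2*m^2 - 33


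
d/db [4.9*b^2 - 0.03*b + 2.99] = 9.8*b - 0.03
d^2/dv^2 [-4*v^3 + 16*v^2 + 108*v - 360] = 32 - 24*v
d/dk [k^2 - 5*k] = 2*k - 5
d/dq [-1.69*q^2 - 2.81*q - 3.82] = -3.38*q - 2.81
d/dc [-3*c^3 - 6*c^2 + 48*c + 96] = -9*c^2 - 12*c + 48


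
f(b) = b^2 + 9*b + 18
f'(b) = 2*b + 9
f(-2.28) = 2.68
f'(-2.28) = 4.44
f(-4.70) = -2.21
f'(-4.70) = -0.40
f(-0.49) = 13.83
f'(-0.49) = 8.02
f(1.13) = 29.45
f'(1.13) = 11.26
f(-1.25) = 8.31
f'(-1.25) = 6.50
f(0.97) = 27.67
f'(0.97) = 10.94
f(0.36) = 21.37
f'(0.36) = 9.72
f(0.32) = 20.98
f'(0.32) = 9.64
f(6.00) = 108.00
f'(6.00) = 21.00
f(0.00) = 18.00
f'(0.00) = 9.00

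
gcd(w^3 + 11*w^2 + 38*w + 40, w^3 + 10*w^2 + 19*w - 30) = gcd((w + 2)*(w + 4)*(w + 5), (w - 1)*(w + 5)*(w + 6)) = w + 5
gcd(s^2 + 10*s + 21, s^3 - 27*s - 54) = s + 3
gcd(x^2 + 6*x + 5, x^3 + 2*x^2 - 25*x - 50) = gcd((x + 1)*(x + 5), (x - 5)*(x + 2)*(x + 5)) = x + 5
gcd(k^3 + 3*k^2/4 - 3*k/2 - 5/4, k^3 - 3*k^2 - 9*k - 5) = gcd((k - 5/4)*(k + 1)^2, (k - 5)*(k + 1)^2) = k^2 + 2*k + 1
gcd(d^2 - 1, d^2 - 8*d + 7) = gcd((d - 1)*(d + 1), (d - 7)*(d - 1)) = d - 1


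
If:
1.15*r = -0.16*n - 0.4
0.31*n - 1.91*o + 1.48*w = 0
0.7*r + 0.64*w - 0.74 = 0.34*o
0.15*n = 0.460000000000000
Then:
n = 3.07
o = 3.48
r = -0.77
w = 3.85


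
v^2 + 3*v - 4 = (v - 1)*(v + 4)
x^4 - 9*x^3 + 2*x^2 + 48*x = x*(x - 8)*(x - 3)*(x + 2)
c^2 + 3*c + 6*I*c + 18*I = (c + 3)*(c + 6*I)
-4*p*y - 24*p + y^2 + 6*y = (-4*p + y)*(y + 6)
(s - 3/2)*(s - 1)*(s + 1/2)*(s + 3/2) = s^4 - s^3/2 - 11*s^2/4 + 9*s/8 + 9/8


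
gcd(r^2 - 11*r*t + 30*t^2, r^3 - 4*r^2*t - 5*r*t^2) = r - 5*t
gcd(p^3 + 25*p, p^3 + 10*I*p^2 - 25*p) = p^2 + 5*I*p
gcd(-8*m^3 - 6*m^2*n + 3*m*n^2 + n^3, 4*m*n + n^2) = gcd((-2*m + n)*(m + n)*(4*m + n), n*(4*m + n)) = 4*m + n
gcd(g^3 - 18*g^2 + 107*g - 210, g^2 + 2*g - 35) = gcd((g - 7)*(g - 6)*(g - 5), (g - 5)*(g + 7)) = g - 5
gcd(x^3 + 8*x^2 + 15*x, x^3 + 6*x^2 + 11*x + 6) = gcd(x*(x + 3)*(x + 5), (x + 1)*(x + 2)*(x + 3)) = x + 3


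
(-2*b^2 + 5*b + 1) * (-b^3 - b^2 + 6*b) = 2*b^5 - 3*b^4 - 18*b^3 + 29*b^2 + 6*b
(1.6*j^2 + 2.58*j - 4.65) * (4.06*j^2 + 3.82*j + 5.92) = 6.496*j^4 + 16.5868*j^3 + 0.448599999999997*j^2 - 2.4894*j - 27.528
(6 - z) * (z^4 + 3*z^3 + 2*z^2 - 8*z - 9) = -z^5 + 3*z^4 + 16*z^3 + 20*z^2 - 39*z - 54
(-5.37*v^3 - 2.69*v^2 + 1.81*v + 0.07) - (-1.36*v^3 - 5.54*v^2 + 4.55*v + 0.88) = -4.01*v^3 + 2.85*v^2 - 2.74*v - 0.81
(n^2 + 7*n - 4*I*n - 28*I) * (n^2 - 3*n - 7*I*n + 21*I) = n^4 + 4*n^3 - 11*I*n^3 - 49*n^2 - 44*I*n^2 - 112*n + 231*I*n + 588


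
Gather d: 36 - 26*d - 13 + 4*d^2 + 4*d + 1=4*d^2 - 22*d + 24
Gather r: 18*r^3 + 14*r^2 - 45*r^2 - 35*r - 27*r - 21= 18*r^3 - 31*r^2 - 62*r - 21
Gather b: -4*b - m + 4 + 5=-4*b - m + 9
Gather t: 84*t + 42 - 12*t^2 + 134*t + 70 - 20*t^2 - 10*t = -32*t^2 + 208*t + 112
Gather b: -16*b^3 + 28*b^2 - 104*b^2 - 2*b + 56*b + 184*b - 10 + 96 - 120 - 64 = -16*b^3 - 76*b^2 + 238*b - 98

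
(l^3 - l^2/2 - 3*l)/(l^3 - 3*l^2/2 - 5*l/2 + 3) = l/(l - 1)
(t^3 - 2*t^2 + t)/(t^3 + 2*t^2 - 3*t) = (t - 1)/(t + 3)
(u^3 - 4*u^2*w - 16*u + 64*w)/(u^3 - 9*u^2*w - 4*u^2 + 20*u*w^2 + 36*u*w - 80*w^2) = (u + 4)/(u - 5*w)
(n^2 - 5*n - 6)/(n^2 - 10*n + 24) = (n + 1)/(n - 4)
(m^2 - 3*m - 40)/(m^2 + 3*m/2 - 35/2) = 2*(m - 8)/(2*m - 7)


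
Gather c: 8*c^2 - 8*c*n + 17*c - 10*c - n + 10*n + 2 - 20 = 8*c^2 + c*(7 - 8*n) + 9*n - 18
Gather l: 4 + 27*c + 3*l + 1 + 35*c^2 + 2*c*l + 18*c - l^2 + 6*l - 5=35*c^2 + 45*c - l^2 + l*(2*c + 9)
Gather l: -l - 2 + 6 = 4 - l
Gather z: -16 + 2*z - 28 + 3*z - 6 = 5*z - 50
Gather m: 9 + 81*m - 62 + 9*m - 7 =90*m - 60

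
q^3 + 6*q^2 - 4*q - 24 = (q - 2)*(q + 2)*(q + 6)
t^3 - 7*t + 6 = (t - 2)*(t - 1)*(t + 3)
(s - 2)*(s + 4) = s^2 + 2*s - 8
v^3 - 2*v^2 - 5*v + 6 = (v - 3)*(v - 1)*(v + 2)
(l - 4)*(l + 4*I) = l^2 - 4*l + 4*I*l - 16*I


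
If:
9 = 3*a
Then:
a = 3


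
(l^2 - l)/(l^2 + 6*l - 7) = l/(l + 7)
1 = 1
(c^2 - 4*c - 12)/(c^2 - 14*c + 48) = (c + 2)/(c - 8)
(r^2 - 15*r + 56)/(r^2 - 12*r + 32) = (r - 7)/(r - 4)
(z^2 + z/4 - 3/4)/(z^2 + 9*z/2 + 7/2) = (4*z - 3)/(2*(2*z + 7))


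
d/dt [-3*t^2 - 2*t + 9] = -6*t - 2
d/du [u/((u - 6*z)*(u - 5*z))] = -u^2/((u - 6*z)^2*(u - 5*z)^2) + 30*z^2/((u - 6*z)^2*(u - 5*z)^2)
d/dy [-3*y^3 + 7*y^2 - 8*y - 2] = -9*y^2 + 14*y - 8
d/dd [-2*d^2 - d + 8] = -4*d - 1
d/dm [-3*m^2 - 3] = -6*m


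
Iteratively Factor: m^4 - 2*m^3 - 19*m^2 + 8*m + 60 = (m + 3)*(m^3 - 5*m^2 - 4*m + 20) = (m - 5)*(m + 3)*(m^2 - 4) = (m - 5)*(m + 2)*(m + 3)*(m - 2)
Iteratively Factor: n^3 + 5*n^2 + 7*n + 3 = (n + 1)*(n^2 + 4*n + 3) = (n + 1)*(n + 3)*(n + 1)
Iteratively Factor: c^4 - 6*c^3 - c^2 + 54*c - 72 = (c - 3)*(c^3 - 3*c^2 - 10*c + 24) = (c - 4)*(c - 3)*(c^2 + c - 6) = (c - 4)*(c - 3)*(c - 2)*(c + 3)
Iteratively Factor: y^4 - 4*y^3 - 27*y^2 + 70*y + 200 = (y - 5)*(y^3 + y^2 - 22*y - 40) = (y - 5)*(y + 2)*(y^2 - y - 20) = (y - 5)*(y + 2)*(y + 4)*(y - 5)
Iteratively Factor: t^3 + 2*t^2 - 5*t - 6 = (t + 3)*(t^2 - t - 2) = (t + 1)*(t + 3)*(t - 2)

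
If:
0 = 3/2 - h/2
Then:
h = 3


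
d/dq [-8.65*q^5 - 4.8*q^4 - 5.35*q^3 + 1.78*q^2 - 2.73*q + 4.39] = -43.25*q^4 - 19.2*q^3 - 16.05*q^2 + 3.56*q - 2.73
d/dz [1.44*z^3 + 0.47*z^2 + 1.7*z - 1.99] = 4.32*z^2 + 0.94*z + 1.7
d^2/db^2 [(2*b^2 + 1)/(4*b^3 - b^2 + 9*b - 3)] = 2*(32*b^6 - 120*b^4 + 154*b^3 + 93*b^2 + 9*b + 96)/(64*b^9 - 48*b^8 + 444*b^7 - 361*b^6 + 1071*b^5 - 900*b^4 + 999*b^3 - 756*b^2 + 243*b - 27)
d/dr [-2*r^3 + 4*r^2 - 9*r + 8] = -6*r^2 + 8*r - 9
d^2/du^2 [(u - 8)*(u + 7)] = 2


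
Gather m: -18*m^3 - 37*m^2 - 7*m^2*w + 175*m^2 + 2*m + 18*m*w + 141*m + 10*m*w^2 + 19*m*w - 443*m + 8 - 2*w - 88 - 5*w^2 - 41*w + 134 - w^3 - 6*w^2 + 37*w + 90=-18*m^3 + m^2*(138 - 7*w) + m*(10*w^2 + 37*w - 300) - w^3 - 11*w^2 - 6*w + 144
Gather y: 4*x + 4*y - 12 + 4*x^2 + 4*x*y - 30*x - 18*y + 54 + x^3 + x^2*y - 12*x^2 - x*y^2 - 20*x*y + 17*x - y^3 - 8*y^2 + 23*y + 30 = x^3 - 8*x^2 - 9*x - y^3 + y^2*(-x - 8) + y*(x^2 - 16*x + 9) + 72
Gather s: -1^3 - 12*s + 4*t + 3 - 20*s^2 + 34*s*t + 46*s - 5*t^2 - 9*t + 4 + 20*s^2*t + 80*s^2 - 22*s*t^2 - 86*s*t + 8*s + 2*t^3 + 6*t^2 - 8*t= s^2*(20*t + 60) + s*(-22*t^2 - 52*t + 42) + 2*t^3 + t^2 - 13*t + 6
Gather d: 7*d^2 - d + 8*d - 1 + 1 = 7*d^2 + 7*d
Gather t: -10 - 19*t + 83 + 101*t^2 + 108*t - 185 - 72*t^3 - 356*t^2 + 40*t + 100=-72*t^3 - 255*t^2 + 129*t - 12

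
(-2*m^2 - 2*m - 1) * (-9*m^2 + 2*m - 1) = 18*m^4 + 14*m^3 + 7*m^2 + 1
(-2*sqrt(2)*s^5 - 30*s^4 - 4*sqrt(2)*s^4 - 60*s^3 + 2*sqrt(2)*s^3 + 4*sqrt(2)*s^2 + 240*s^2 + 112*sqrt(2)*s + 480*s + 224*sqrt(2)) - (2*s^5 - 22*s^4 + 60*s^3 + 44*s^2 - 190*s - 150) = -2*sqrt(2)*s^5 - 2*s^5 - 8*s^4 - 4*sqrt(2)*s^4 - 120*s^3 + 2*sqrt(2)*s^3 + 4*sqrt(2)*s^2 + 196*s^2 + 112*sqrt(2)*s + 670*s + 150 + 224*sqrt(2)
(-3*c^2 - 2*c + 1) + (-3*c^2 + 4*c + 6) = -6*c^2 + 2*c + 7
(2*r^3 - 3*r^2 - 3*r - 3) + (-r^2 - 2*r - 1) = 2*r^3 - 4*r^2 - 5*r - 4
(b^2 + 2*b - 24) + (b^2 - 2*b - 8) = 2*b^2 - 32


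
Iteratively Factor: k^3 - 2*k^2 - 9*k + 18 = (k - 2)*(k^2 - 9) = (k - 2)*(k + 3)*(k - 3)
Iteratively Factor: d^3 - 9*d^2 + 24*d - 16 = (d - 1)*(d^2 - 8*d + 16) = (d - 4)*(d - 1)*(d - 4)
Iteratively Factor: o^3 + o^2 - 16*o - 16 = (o - 4)*(o^2 + 5*o + 4) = (o - 4)*(o + 4)*(o + 1)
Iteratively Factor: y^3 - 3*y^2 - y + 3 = (y + 1)*(y^2 - 4*y + 3) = (y - 1)*(y + 1)*(y - 3)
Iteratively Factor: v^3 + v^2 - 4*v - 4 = (v + 2)*(v^2 - v - 2) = (v - 2)*(v + 2)*(v + 1)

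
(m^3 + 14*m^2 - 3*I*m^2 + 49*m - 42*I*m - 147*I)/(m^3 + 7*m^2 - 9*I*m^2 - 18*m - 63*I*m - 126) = (m + 7)/(m - 6*I)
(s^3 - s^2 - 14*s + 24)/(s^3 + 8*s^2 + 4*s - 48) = (s - 3)/(s + 6)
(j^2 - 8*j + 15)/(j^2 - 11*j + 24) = (j - 5)/(j - 8)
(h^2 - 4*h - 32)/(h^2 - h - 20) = (h - 8)/(h - 5)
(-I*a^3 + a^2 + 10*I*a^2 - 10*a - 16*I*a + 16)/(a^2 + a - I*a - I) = (-I*a^3 + a^2*(1 + 10*I) + a*(-10 - 16*I) + 16)/(a^2 + a*(1 - I) - I)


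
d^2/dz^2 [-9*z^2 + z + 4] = -18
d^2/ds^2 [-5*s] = 0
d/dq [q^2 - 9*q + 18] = 2*q - 9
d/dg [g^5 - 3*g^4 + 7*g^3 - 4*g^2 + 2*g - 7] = 5*g^4 - 12*g^3 + 21*g^2 - 8*g + 2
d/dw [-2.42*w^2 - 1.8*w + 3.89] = -4.84*w - 1.8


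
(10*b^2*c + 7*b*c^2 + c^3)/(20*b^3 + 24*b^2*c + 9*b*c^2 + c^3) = c/(2*b + c)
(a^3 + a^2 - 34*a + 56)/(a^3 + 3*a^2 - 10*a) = (a^2 + 3*a - 28)/(a*(a + 5))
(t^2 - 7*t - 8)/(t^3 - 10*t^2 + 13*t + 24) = 1/(t - 3)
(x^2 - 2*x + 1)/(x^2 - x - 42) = (-x^2 + 2*x - 1)/(-x^2 + x + 42)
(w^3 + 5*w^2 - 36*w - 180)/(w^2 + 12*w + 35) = (w^2 - 36)/(w + 7)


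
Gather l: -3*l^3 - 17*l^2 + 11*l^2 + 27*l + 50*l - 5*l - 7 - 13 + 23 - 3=-3*l^3 - 6*l^2 + 72*l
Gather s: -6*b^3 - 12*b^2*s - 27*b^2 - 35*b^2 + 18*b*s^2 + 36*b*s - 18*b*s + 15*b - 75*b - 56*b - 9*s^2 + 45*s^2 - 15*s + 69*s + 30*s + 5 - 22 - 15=-6*b^3 - 62*b^2 - 116*b + s^2*(18*b + 36) + s*(-12*b^2 + 18*b + 84) - 32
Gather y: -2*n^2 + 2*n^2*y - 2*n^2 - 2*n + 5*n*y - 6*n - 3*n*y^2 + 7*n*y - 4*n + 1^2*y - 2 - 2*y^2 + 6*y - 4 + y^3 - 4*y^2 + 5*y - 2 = -4*n^2 - 12*n + y^3 + y^2*(-3*n - 6) + y*(2*n^2 + 12*n + 12) - 8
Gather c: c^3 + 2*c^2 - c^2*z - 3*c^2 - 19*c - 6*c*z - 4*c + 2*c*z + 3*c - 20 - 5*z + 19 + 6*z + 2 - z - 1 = c^3 + c^2*(-z - 1) + c*(-4*z - 20)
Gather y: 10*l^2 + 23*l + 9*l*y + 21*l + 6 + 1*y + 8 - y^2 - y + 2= 10*l^2 + 9*l*y + 44*l - y^2 + 16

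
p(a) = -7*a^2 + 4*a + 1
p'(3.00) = -38.00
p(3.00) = -50.00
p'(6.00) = -80.00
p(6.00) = -227.00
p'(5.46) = -72.44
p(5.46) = -185.84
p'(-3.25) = 49.50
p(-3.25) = -85.94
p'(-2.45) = 38.30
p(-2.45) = -50.82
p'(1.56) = -17.84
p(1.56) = -9.80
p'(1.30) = -14.20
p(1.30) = -5.63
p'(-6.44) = 94.16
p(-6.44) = -315.08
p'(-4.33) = 64.62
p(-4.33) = -147.56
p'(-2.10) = 33.40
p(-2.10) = -38.27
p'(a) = 4 - 14*a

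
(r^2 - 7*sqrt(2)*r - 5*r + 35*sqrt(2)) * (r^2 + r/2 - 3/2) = r^4 - 7*sqrt(2)*r^3 - 9*r^3/2 - 4*r^2 + 63*sqrt(2)*r^2/2 + 15*r/2 + 28*sqrt(2)*r - 105*sqrt(2)/2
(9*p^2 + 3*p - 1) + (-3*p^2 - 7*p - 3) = 6*p^2 - 4*p - 4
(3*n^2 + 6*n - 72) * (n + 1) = 3*n^3 + 9*n^2 - 66*n - 72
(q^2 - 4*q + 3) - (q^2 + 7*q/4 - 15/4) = 27/4 - 23*q/4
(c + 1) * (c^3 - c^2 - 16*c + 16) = c^4 - 17*c^2 + 16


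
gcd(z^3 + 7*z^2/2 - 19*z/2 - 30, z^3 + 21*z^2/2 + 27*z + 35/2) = z + 5/2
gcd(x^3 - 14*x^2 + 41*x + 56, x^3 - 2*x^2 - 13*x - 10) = x + 1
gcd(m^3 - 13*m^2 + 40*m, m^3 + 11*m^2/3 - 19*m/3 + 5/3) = 1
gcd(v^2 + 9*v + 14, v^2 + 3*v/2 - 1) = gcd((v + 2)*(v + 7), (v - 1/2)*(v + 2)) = v + 2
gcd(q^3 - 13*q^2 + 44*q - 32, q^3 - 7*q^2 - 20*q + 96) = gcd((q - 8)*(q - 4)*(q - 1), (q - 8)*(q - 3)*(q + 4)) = q - 8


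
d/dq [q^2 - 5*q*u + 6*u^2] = 2*q - 5*u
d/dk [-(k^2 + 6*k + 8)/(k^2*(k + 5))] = (k^3 + 12*k^2 + 54*k + 80)/(k^3*(k^2 + 10*k + 25))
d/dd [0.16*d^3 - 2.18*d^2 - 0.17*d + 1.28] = 0.48*d^2 - 4.36*d - 0.17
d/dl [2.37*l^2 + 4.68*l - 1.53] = 4.74*l + 4.68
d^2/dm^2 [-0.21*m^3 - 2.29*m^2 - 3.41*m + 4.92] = -1.26*m - 4.58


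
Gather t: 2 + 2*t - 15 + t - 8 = 3*t - 21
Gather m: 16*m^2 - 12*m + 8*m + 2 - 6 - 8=16*m^2 - 4*m - 12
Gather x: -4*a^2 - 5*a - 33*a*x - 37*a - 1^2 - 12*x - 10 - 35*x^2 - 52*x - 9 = -4*a^2 - 42*a - 35*x^2 + x*(-33*a - 64) - 20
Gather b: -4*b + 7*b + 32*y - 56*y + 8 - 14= 3*b - 24*y - 6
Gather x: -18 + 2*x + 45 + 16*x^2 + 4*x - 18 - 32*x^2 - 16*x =-16*x^2 - 10*x + 9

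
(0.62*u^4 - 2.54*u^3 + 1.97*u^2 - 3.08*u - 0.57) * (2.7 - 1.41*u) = -0.8742*u^5 + 5.2554*u^4 - 9.6357*u^3 + 9.6618*u^2 - 7.5123*u - 1.539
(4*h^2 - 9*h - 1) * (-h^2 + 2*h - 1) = -4*h^4 + 17*h^3 - 21*h^2 + 7*h + 1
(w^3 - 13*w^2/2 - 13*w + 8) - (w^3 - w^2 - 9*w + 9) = -11*w^2/2 - 4*w - 1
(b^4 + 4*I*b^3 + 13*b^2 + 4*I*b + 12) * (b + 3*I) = b^5 + 7*I*b^4 + b^3 + 43*I*b^2 + 36*I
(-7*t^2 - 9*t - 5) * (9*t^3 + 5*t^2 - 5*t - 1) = -63*t^5 - 116*t^4 - 55*t^3 + 27*t^2 + 34*t + 5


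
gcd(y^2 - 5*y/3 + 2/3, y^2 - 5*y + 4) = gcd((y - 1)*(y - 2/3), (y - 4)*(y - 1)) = y - 1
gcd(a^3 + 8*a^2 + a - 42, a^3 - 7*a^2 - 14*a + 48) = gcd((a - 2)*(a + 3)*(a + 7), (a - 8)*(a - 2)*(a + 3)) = a^2 + a - 6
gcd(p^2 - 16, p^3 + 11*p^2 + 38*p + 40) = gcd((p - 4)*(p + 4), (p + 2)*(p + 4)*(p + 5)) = p + 4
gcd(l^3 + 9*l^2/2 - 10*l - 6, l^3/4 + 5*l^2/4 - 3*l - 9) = l + 6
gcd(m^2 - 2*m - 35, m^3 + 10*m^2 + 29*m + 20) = m + 5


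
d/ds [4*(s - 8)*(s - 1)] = 8*s - 36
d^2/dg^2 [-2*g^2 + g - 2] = -4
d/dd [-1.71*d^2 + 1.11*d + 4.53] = 1.11 - 3.42*d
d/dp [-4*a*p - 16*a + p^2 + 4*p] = -4*a + 2*p + 4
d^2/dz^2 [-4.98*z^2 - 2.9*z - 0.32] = -9.96000000000000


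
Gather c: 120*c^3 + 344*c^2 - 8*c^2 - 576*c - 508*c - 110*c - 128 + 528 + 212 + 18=120*c^3 + 336*c^2 - 1194*c + 630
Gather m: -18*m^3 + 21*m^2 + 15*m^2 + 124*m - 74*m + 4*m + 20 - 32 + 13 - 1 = -18*m^3 + 36*m^2 + 54*m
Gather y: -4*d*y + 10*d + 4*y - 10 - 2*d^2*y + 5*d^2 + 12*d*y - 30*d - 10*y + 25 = 5*d^2 - 20*d + y*(-2*d^2 + 8*d - 6) + 15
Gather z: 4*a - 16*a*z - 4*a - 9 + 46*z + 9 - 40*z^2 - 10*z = -40*z^2 + z*(36 - 16*a)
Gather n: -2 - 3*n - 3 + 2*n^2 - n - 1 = 2*n^2 - 4*n - 6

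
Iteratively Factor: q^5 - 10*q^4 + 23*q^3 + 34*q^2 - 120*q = (q - 5)*(q^4 - 5*q^3 - 2*q^2 + 24*q) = q*(q - 5)*(q^3 - 5*q^2 - 2*q + 24) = q*(q - 5)*(q - 3)*(q^2 - 2*q - 8) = q*(q - 5)*(q - 4)*(q - 3)*(q + 2)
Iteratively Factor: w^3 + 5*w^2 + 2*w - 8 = (w - 1)*(w^2 + 6*w + 8) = (w - 1)*(w + 2)*(w + 4)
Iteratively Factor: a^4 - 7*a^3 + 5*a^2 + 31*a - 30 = (a + 2)*(a^3 - 9*a^2 + 23*a - 15) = (a - 1)*(a + 2)*(a^2 - 8*a + 15) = (a - 3)*(a - 1)*(a + 2)*(a - 5)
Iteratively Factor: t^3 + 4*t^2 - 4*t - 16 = (t + 4)*(t^2 - 4) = (t + 2)*(t + 4)*(t - 2)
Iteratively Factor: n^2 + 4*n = (n + 4)*(n)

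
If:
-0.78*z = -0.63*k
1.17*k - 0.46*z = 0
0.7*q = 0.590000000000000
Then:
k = 0.00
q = 0.84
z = 0.00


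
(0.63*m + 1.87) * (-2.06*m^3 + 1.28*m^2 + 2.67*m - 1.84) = -1.2978*m^4 - 3.0458*m^3 + 4.0757*m^2 + 3.8337*m - 3.4408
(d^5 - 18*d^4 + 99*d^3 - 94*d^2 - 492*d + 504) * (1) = d^5 - 18*d^4 + 99*d^3 - 94*d^2 - 492*d + 504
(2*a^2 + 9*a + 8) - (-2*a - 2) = 2*a^2 + 11*a + 10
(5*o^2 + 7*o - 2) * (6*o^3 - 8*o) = 30*o^5 + 42*o^4 - 52*o^3 - 56*o^2 + 16*o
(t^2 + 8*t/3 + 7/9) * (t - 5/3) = t^3 + t^2 - 11*t/3 - 35/27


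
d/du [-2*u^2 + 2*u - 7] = 2 - 4*u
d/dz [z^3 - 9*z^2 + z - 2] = 3*z^2 - 18*z + 1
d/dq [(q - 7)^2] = 2*q - 14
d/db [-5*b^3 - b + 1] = -15*b^2 - 1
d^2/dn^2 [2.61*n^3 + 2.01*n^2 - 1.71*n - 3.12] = 15.66*n + 4.02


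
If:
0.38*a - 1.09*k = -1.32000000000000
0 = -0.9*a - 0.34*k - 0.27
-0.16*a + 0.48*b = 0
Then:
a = -0.67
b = -0.22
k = 0.98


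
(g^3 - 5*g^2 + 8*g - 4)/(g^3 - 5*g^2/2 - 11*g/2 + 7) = 2*(g^2 - 4*g + 4)/(2*g^2 - 3*g - 14)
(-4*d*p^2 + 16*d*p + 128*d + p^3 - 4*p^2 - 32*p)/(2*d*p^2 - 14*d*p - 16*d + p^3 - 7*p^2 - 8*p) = (-4*d*p - 16*d + p^2 + 4*p)/(2*d*p + 2*d + p^2 + p)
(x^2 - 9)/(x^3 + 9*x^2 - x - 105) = (x + 3)/(x^2 + 12*x + 35)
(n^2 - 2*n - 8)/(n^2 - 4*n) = (n + 2)/n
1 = 1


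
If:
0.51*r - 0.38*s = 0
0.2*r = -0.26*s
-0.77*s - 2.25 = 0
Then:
No Solution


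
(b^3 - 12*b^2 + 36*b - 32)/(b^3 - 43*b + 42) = (b^3 - 12*b^2 + 36*b - 32)/(b^3 - 43*b + 42)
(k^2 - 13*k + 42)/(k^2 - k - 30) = (k - 7)/(k + 5)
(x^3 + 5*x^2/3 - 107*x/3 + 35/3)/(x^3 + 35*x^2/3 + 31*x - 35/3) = (x - 5)/(x + 5)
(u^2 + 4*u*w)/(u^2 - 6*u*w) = (u + 4*w)/(u - 6*w)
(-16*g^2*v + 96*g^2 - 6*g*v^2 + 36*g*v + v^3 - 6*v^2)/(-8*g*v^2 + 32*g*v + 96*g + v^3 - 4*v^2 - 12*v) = (2*g + v)/(v + 2)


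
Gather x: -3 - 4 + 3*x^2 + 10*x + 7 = 3*x^2 + 10*x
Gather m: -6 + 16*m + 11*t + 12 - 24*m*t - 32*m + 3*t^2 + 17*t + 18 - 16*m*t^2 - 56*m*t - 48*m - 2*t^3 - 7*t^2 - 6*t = m*(-16*t^2 - 80*t - 64) - 2*t^3 - 4*t^2 + 22*t + 24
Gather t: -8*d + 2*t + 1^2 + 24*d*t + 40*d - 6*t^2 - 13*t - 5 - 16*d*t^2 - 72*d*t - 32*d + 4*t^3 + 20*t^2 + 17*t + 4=4*t^3 + t^2*(14 - 16*d) + t*(6 - 48*d)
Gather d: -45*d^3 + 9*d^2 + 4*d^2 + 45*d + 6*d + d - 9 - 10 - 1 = -45*d^3 + 13*d^2 + 52*d - 20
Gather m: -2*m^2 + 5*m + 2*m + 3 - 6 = -2*m^2 + 7*m - 3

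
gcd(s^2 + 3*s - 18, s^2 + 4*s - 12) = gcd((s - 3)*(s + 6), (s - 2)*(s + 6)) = s + 6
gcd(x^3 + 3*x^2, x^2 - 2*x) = x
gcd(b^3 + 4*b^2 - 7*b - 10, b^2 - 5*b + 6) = b - 2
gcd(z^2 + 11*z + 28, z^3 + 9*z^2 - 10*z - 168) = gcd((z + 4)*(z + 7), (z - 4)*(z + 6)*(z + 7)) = z + 7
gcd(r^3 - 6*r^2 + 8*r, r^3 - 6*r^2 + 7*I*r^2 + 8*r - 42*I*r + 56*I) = r^2 - 6*r + 8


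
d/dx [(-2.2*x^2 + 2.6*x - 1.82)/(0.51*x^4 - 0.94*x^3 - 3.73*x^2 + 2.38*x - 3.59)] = (2.244*x^5 - 6.046*x^4 + 8.6008*x^3 - 0.670400000000001*x^2 + 2.2188*x - 5.0024)/(0.2601*x^8 - 0.9588*x^7 - 2.921*x^6 + 9.44*x^5 + 5.7767*x^4 - 11.0056*x^3 + 32.4458*x^2 - 17.0884*x + 12.8881)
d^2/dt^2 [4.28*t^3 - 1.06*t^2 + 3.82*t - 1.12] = 25.68*t - 2.12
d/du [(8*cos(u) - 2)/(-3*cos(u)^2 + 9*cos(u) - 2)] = 2*(-12*cos(u)^2 + 6*cos(u) - 1)*sin(u)/(3*sin(u)^2 + 9*cos(u) - 5)^2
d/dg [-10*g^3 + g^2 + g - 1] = -30*g^2 + 2*g + 1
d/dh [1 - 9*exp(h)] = -9*exp(h)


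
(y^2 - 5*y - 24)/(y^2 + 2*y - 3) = (y - 8)/(y - 1)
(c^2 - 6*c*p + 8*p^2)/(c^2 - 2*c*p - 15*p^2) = (-c^2 + 6*c*p - 8*p^2)/(-c^2 + 2*c*p + 15*p^2)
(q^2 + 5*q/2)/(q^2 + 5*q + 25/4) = 2*q/(2*q + 5)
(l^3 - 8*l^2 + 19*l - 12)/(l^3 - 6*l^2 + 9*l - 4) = (l - 3)/(l - 1)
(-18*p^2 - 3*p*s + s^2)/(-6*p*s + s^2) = (3*p + s)/s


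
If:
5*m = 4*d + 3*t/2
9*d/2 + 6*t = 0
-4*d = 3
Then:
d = -3/4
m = -69/160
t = 9/16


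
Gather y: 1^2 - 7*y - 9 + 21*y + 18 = 14*y + 10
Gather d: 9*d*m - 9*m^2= 9*d*m - 9*m^2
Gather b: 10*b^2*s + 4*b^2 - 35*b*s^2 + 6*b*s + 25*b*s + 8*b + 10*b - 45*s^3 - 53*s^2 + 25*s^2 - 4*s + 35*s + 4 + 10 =b^2*(10*s + 4) + b*(-35*s^2 + 31*s + 18) - 45*s^3 - 28*s^2 + 31*s + 14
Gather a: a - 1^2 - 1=a - 2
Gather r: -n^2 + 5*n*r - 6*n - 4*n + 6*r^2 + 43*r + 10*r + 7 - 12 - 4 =-n^2 - 10*n + 6*r^2 + r*(5*n + 53) - 9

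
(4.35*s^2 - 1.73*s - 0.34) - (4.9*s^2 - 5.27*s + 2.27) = -0.550000000000001*s^2 + 3.54*s - 2.61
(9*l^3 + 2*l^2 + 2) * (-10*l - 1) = -90*l^4 - 29*l^3 - 2*l^2 - 20*l - 2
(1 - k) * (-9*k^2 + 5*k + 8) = 9*k^3 - 14*k^2 - 3*k + 8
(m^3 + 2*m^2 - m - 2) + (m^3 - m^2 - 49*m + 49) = 2*m^3 + m^2 - 50*m + 47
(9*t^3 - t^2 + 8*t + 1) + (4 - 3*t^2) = 9*t^3 - 4*t^2 + 8*t + 5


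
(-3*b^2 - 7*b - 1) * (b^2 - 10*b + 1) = -3*b^4 + 23*b^3 + 66*b^2 + 3*b - 1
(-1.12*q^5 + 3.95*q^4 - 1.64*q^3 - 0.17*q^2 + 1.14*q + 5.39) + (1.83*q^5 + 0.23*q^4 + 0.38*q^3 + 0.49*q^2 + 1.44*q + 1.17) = 0.71*q^5 + 4.18*q^4 - 1.26*q^3 + 0.32*q^2 + 2.58*q + 6.56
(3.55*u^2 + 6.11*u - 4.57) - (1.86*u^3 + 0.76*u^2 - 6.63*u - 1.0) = -1.86*u^3 + 2.79*u^2 + 12.74*u - 3.57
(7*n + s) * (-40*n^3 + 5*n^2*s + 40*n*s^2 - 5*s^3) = -280*n^4 - 5*n^3*s + 285*n^2*s^2 + 5*n*s^3 - 5*s^4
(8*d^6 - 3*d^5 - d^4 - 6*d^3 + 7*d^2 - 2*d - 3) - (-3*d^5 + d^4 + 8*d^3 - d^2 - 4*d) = 8*d^6 - 2*d^4 - 14*d^3 + 8*d^2 + 2*d - 3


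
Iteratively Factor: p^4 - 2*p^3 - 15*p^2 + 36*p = (p)*(p^3 - 2*p^2 - 15*p + 36) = p*(p - 3)*(p^2 + p - 12) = p*(p - 3)^2*(p + 4)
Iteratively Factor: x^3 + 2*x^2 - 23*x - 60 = (x + 4)*(x^2 - 2*x - 15) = (x + 3)*(x + 4)*(x - 5)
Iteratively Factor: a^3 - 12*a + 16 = (a + 4)*(a^2 - 4*a + 4) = (a - 2)*(a + 4)*(a - 2)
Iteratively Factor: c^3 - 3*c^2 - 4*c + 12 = (c - 3)*(c^2 - 4) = (c - 3)*(c - 2)*(c + 2)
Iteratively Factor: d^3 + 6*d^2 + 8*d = (d)*(d^2 + 6*d + 8) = d*(d + 4)*(d + 2)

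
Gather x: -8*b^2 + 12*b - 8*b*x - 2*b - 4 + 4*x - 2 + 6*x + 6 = -8*b^2 + 10*b + x*(10 - 8*b)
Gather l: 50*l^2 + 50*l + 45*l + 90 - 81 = 50*l^2 + 95*l + 9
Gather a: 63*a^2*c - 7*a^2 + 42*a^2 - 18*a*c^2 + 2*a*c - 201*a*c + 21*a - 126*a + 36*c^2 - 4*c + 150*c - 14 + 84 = a^2*(63*c + 35) + a*(-18*c^2 - 199*c - 105) + 36*c^2 + 146*c + 70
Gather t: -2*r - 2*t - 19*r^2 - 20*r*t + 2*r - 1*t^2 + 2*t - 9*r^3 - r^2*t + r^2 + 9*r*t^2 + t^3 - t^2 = -9*r^3 - 18*r^2 + t^3 + t^2*(9*r - 2) + t*(-r^2 - 20*r)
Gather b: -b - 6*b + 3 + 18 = 21 - 7*b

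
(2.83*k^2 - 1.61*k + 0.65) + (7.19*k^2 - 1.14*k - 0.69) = 10.02*k^2 - 2.75*k - 0.0399999999999999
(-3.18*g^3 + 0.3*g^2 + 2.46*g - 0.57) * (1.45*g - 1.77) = -4.611*g^4 + 6.0636*g^3 + 3.036*g^2 - 5.1807*g + 1.0089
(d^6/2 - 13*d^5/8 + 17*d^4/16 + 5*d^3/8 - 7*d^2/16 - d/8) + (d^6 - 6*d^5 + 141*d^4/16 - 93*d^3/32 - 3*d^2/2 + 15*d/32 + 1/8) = 3*d^6/2 - 61*d^5/8 + 79*d^4/8 - 73*d^3/32 - 31*d^2/16 + 11*d/32 + 1/8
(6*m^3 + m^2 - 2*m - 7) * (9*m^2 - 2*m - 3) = 54*m^5 - 3*m^4 - 38*m^3 - 62*m^2 + 20*m + 21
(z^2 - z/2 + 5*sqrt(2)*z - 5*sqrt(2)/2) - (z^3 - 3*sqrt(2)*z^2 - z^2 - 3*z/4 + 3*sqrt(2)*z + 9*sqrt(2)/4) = -z^3 + 2*z^2 + 3*sqrt(2)*z^2 + z/4 + 2*sqrt(2)*z - 19*sqrt(2)/4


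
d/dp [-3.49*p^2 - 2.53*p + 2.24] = -6.98*p - 2.53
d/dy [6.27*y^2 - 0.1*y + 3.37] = 12.54*y - 0.1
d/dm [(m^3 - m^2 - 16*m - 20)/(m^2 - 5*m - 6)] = (m^4 - 10*m^3 + 3*m^2 + 52*m - 4)/(m^4 - 10*m^3 + 13*m^2 + 60*m + 36)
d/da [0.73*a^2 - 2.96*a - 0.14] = 1.46*a - 2.96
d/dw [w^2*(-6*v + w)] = 3*w*(-4*v + w)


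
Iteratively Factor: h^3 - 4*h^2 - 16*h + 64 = (h - 4)*(h^2 - 16) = (h - 4)^2*(h + 4)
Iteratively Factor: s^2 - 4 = (s + 2)*(s - 2)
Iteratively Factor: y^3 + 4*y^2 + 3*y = (y + 3)*(y^2 + y) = (y + 1)*(y + 3)*(y)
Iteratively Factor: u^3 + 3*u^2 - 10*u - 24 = (u + 2)*(u^2 + u - 12) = (u - 3)*(u + 2)*(u + 4)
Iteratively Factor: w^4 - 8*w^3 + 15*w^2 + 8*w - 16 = (w - 4)*(w^3 - 4*w^2 - w + 4) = (w - 4)*(w - 1)*(w^2 - 3*w - 4) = (w - 4)*(w - 1)*(w + 1)*(w - 4)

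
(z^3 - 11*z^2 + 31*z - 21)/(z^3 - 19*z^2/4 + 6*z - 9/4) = 4*(z - 7)/(4*z - 3)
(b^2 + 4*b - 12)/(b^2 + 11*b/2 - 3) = 2*(b - 2)/(2*b - 1)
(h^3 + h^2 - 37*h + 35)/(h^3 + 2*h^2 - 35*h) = (h - 1)/h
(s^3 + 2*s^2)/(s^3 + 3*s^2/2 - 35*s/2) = 2*s*(s + 2)/(2*s^2 + 3*s - 35)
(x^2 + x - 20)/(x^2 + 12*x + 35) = (x - 4)/(x + 7)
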